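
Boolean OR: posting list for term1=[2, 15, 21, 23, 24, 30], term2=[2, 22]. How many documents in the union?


Boolean OR: find union of posting lists
term1 docs: [2, 15, 21, 23, 24, 30]
term2 docs: [2, 22]
Union: [2, 15, 21, 22, 23, 24, 30]
|union| = 7

7


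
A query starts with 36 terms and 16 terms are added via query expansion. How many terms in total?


Original terms: 36
Expansion terms: 16
Total = 36 + 16 = 52

52


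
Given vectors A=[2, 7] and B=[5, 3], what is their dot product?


Dot product = sum of element-wise products
A[0]*B[0] = 2*5 = 10
A[1]*B[1] = 7*3 = 21
Sum = 10 + 21 = 31

31


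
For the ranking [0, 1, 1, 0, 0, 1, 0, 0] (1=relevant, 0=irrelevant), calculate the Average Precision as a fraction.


Computing P@k for each relevant position:
Position 1: not relevant
Position 2: relevant, P@2 = 1/2 = 1/2
Position 3: relevant, P@3 = 2/3 = 2/3
Position 4: not relevant
Position 5: not relevant
Position 6: relevant, P@6 = 3/6 = 1/2
Position 7: not relevant
Position 8: not relevant
Sum of P@k = 1/2 + 2/3 + 1/2 = 5/3
AP = 5/3 / 3 = 5/9

5/9


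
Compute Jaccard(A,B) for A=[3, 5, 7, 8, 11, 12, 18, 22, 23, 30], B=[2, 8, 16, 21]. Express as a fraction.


A intersect B = [8]
|A intersect B| = 1
A union B = [2, 3, 5, 7, 8, 11, 12, 16, 18, 21, 22, 23, 30]
|A union B| = 13
Jaccard = 1/13 = 1/13

1/13


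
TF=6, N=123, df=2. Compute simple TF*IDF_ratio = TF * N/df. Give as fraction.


TF * (N/df)
= 6 * (123/2)
= 6 * 123/2
= 369

369


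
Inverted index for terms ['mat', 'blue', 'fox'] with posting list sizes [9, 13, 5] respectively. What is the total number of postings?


Summing posting list sizes:
'mat': 9 postings
'blue': 13 postings
'fox': 5 postings
Total = 9 + 13 + 5 = 27

27


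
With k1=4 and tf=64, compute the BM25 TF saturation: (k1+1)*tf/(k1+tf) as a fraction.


BM25 TF component = (k1+1)*tf / (k1+tf)
k1 = 4, tf = 64
Numerator = (4+1)*64 = 320
Denominator = 4 + 64 = 68
= 320/68 = 80/17

80/17


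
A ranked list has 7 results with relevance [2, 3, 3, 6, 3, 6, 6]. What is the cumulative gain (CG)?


Cumulative Gain = sum of relevance scores
Position 1: rel=2, running sum=2
Position 2: rel=3, running sum=5
Position 3: rel=3, running sum=8
Position 4: rel=6, running sum=14
Position 5: rel=3, running sum=17
Position 6: rel=6, running sum=23
Position 7: rel=6, running sum=29
CG = 29

29


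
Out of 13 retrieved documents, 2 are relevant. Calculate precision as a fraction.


Precision = relevant_retrieved / total_retrieved
= 2 / 13
= 2 / (2 + 11)
= 2/13

2/13


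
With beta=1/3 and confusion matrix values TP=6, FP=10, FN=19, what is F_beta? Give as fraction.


P = TP/(TP+FP) = 6/16 = 3/8
R = TP/(TP+FN) = 6/25 = 6/25
beta^2 = 1/3^2 = 1/9
(1 + beta^2) = 10/9
Numerator = (1+beta^2)*P*R = 1/10
Denominator = beta^2*P + R = 1/24 + 6/25 = 169/600
F_beta = 60/169

60/169


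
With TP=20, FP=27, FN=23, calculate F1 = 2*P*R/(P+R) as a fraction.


F1 = 2 * P * R / (P + R)
P = TP/(TP+FP) = 20/47 = 20/47
R = TP/(TP+FN) = 20/43 = 20/43
2 * P * R = 2 * 20/47 * 20/43 = 800/2021
P + R = 20/47 + 20/43 = 1800/2021
F1 = 800/2021 / 1800/2021 = 4/9

4/9


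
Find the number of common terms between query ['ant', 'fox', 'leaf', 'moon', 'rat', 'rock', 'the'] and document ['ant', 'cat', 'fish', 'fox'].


Query terms: ['ant', 'fox', 'leaf', 'moon', 'rat', 'rock', 'the']
Document terms: ['ant', 'cat', 'fish', 'fox']
Common terms: ['ant', 'fox']
Overlap count = 2

2


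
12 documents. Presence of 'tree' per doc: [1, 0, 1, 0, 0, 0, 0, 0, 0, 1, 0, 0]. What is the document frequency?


Checking each document for 'tree':
Doc 1: present
Doc 2: absent
Doc 3: present
Doc 4: absent
Doc 5: absent
Doc 6: absent
Doc 7: absent
Doc 8: absent
Doc 9: absent
Doc 10: present
Doc 11: absent
Doc 12: absent
df = sum of presences = 1 + 0 + 1 + 0 + 0 + 0 + 0 + 0 + 0 + 1 + 0 + 0 = 3

3


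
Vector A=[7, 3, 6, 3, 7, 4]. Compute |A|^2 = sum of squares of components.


|A|^2 = sum of squared components
A[0]^2 = 7^2 = 49
A[1]^2 = 3^2 = 9
A[2]^2 = 6^2 = 36
A[3]^2 = 3^2 = 9
A[4]^2 = 7^2 = 49
A[5]^2 = 4^2 = 16
Sum = 49 + 9 + 36 + 9 + 49 + 16 = 168

168


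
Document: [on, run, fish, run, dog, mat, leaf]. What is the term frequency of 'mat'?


Document has 7 words
Scanning for 'mat':
Found at positions: [5]
Count = 1

1


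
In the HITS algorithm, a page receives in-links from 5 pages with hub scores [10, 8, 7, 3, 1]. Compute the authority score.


Authority = sum of hub scores of in-linkers
In-link 1: hub score = 10
In-link 2: hub score = 8
In-link 3: hub score = 7
In-link 4: hub score = 3
In-link 5: hub score = 1
Authority = 10 + 8 + 7 + 3 + 1 = 29

29


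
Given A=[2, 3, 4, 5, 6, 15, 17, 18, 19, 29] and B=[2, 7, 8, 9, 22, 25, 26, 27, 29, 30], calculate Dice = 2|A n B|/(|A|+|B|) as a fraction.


A intersect B = [2, 29]
|A intersect B| = 2
|A| = 10, |B| = 10
Dice = 2*2 / (10+10)
= 4 / 20 = 1/5

1/5


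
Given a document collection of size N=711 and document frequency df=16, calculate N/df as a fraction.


IDF ratio = N / df
= 711 / 16
= 711/16

711/16


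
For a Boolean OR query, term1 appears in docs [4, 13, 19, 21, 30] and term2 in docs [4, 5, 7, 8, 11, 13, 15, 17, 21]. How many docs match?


Boolean OR: find union of posting lists
term1 docs: [4, 13, 19, 21, 30]
term2 docs: [4, 5, 7, 8, 11, 13, 15, 17, 21]
Union: [4, 5, 7, 8, 11, 13, 15, 17, 19, 21, 30]
|union| = 11

11


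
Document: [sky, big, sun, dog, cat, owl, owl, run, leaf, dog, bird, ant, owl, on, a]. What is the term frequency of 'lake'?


Document has 15 words
Scanning for 'lake':
Term not found in document
Count = 0

0


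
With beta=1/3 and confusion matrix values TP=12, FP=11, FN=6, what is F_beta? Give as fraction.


P = TP/(TP+FP) = 12/23 = 12/23
R = TP/(TP+FN) = 12/18 = 2/3
beta^2 = 1/3^2 = 1/9
(1 + beta^2) = 10/9
Numerator = (1+beta^2)*P*R = 80/207
Denominator = beta^2*P + R = 4/69 + 2/3 = 50/69
F_beta = 8/15

8/15


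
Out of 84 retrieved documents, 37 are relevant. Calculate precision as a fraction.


Precision = relevant_retrieved / total_retrieved
= 37 / 84
= 37 / (37 + 47)
= 37/84

37/84


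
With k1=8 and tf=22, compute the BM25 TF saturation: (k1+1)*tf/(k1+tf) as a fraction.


BM25 TF component = (k1+1)*tf / (k1+tf)
k1 = 8, tf = 22
Numerator = (8+1)*22 = 198
Denominator = 8 + 22 = 30
= 198/30 = 33/5

33/5


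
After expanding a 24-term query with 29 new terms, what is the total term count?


Original terms: 24
Expansion terms: 29
Total = 24 + 29 = 53

53


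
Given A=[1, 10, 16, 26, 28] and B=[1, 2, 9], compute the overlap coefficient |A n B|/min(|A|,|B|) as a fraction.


A intersect B = [1]
|A intersect B| = 1
min(|A|, |B|) = min(5, 3) = 3
Overlap = 1 / 3 = 1/3

1/3


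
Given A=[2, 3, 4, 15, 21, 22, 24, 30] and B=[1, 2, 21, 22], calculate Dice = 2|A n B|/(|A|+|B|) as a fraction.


A intersect B = [2, 21, 22]
|A intersect B| = 3
|A| = 8, |B| = 4
Dice = 2*3 / (8+4)
= 6 / 12 = 1/2

1/2


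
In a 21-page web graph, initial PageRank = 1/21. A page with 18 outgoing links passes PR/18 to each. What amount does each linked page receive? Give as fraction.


Initial PR = 1/21 = 1/21
Outlinks = 18
Contribution per link = PR / outlinks
= 1/21 / 18
= 1/378

1/378


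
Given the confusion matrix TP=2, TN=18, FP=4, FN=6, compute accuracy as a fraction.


Accuracy = (TP + TN) / (TP + TN + FP + FN)
TP + TN = 2 + 18 = 20
Total = 2 + 18 + 4 + 6 = 30
Accuracy = 20 / 30 = 2/3

2/3


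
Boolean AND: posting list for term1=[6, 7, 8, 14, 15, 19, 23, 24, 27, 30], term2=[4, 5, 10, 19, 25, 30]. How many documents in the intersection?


Boolean AND: find intersection of posting lists
term1 docs: [6, 7, 8, 14, 15, 19, 23, 24, 27, 30]
term2 docs: [4, 5, 10, 19, 25, 30]
Intersection: [19, 30]
|intersection| = 2

2


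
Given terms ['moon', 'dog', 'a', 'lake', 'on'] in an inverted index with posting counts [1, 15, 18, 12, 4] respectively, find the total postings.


Summing posting list sizes:
'moon': 1 postings
'dog': 15 postings
'a': 18 postings
'lake': 12 postings
'on': 4 postings
Total = 1 + 15 + 18 + 12 + 4 = 50

50


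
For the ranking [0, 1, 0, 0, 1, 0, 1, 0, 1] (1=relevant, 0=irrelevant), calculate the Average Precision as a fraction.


Computing P@k for each relevant position:
Position 1: not relevant
Position 2: relevant, P@2 = 1/2 = 1/2
Position 3: not relevant
Position 4: not relevant
Position 5: relevant, P@5 = 2/5 = 2/5
Position 6: not relevant
Position 7: relevant, P@7 = 3/7 = 3/7
Position 8: not relevant
Position 9: relevant, P@9 = 4/9 = 4/9
Sum of P@k = 1/2 + 2/5 + 3/7 + 4/9 = 1117/630
AP = 1117/630 / 4 = 1117/2520

1117/2520


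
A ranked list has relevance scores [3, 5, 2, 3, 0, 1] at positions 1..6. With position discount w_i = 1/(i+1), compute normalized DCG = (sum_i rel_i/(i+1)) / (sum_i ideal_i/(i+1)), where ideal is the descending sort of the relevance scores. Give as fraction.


Position discount weights w_i = 1/(i+1) for i=1..6:
Weights = [1/2, 1/3, 1/4, 1/5, 1/6, 1/7]
Actual relevance: [3, 5, 2, 3, 0, 1]
DCG = 3/2 + 5/3 + 2/4 + 3/5 + 0/6 + 1/7 = 463/105
Ideal relevance (sorted desc): [5, 3, 3, 2, 1, 0]
Ideal DCG = 5/2 + 3/3 + 3/4 + 2/5 + 1/6 + 0/7 = 289/60
nDCG = DCG / ideal_DCG = 463/105 / 289/60 = 1852/2023

1852/2023


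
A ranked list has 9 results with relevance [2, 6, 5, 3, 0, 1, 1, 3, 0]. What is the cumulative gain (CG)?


Cumulative Gain = sum of relevance scores
Position 1: rel=2, running sum=2
Position 2: rel=6, running sum=8
Position 3: rel=5, running sum=13
Position 4: rel=3, running sum=16
Position 5: rel=0, running sum=16
Position 6: rel=1, running sum=17
Position 7: rel=1, running sum=18
Position 8: rel=3, running sum=21
Position 9: rel=0, running sum=21
CG = 21

21


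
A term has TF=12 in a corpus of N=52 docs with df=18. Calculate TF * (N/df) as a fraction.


TF * (N/df)
= 12 * (52/18)
= 12 * 26/9
= 104/3

104/3


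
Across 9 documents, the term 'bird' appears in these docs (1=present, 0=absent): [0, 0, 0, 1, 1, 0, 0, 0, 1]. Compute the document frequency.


Checking each document for 'bird':
Doc 1: absent
Doc 2: absent
Doc 3: absent
Doc 4: present
Doc 5: present
Doc 6: absent
Doc 7: absent
Doc 8: absent
Doc 9: present
df = sum of presences = 0 + 0 + 0 + 1 + 1 + 0 + 0 + 0 + 1 = 3

3


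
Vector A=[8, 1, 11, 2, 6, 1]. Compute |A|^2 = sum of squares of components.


|A|^2 = sum of squared components
A[0]^2 = 8^2 = 64
A[1]^2 = 1^2 = 1
A[2]^2 = 11^2 = 121
A[3]^2 = 2^2 = 4
A[4]^2 = 6^2 = 36
A[5]^2 = 1^2 = 1
Sum = 64 + 1 + 121 + 4 + 36 + 1 = 227

227


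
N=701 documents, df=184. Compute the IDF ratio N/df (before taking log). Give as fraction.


IDF ratio = N / df
= 701 / 184
= 701/184

701/184


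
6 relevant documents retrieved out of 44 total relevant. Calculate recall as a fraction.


Recall = retrieved_relevant / total_relevant
= 6 / 44
= 6 / (6 + 38)
= 3/22

3/22


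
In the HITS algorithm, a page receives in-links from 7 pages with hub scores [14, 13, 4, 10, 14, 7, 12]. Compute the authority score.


Authority = sum of hub scores of in-linkers
In-link 1: hub score = 14
In-link 2: hub score = 13
In-link 3: hub score = 4
In-link 4: hub score = 10
In-link 5: hub score = 14
In-link 6: hub score = 7
In-link 7: hub score = 12
Authority = 14 + 13 + 4 + 10 + 14 + 7 + 12 = 74

74


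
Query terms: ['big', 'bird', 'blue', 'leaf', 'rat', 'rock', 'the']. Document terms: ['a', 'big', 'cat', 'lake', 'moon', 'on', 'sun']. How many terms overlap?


Query terms: ['big', 'bird', 'blue', 'leaf', 'rat', 'rock', 'the']
Document terms: ['a', 'big', 'cat', 'lake', 'moon', 'on', 'sun']
Common terms: ['big']
Overlap count = 1

1


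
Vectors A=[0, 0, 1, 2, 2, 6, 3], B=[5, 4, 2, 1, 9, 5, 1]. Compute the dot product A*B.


Dot product = sum of element-wise products
A[0]*B[0] = 0*5 = 0
A[1]*B[1] = 0*4 = 0
A[2]*B[2] = 1*2 = 2
A[3]*B[3] = 2*1 = 2
A[4]*B[4] = 2*9 = 18
A[5]*B[5] = 6*5 = 30
A[6]*B[6] = 3*1 = 3
Sum = 0 + 0 + 2 + 2 + 18 + 30 + 3 = 55

55


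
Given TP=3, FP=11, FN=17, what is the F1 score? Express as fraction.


F1 = 2 * P * R / (P + R)
P = TP/(TP+FP) = 3/14 = 3/14
R = TP/(TP+FN) = 3/20 = 3/20
2 * P * R = 2 * 3/14 * 3/20 = 9/140
P + R = 3/14 + 3/20 = 51/140
F1 = 9/140 / 51/140 = 3/17

3/17


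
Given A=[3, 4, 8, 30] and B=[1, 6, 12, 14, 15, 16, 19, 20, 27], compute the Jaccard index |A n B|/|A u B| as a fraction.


A intersect B = []
|A intersect B| = 0
A union B = [1, 3, 4, 6, 8, 12, 14, 15, 16, 19, 20, 27, 30]
|A union B| = 13
Jaccard = 0/13 = 0

0


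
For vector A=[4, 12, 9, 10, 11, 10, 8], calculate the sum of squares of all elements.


|A|^2 = sum of squared components
A[0]^2 = 4^2 = 16
A[1]^2 = 12^2 = 144
A[2]^2 = 9^2 = 81
A[3]^2 = 10^2 = 100
A[4]^2 = 11^2 = 121
A[5]^2 = 10^2 = 100
A[6]^2 = 8^2 = 64
Sum = 16 + 144 + 81 + 100 + 121 + 100 + 64 = 626

626


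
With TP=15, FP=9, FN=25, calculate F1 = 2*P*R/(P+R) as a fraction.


F1 = 2 * P * R / (P + R)
P = TP/(TP+FP) = 15/24 = 5/8
R = TP/(TP+FN) = 15/40 = 3/8
2 * P * R = 2 * 5/8 * 3/8 = 15/32
P + R = 5/8 + 3/8 = 1
F1 = 15/32 / 1 = 15/32

15/32


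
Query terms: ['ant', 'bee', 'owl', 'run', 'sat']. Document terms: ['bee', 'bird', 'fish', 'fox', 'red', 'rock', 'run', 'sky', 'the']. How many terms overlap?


Query terms: ['ant', 'bee', 'owl', 'run', 'sat']
Document terms: ['bee', 'bird', 'fish', 'fox', 'red', 'rock', 'run', 'sky', 'the']
Common terms: ['bee', 'run']
Overlap count = 2

2


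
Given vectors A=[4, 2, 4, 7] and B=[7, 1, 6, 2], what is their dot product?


Dot product = sum of element-wise products
A[0]*B[0] = 4*7 = 28
A[1]*B[1] = 2*1 = 2
A[2]*B[2] = 4*6 = 24
A[3]*B[3] = 7*2 = 14
Sum = 28 + 2 + 24 + 14 = 68

68


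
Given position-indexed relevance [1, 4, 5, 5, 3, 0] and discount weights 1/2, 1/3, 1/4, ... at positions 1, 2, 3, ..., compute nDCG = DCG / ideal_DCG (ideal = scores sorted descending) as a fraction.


Position discount weights w_i = 1/(i+1) for i=1..6:
Weights = [1/2, 1/3, 1/4, 1/5, 1/6, 1/7]
Actual relevance: [1, 4, 5, 5, 3, 0]
DCG = 1/2 + 4/3 + 5/4 + 5/5 + 3/6 + 0/7 = 55/12
Ideal relevance (sorted desc): [5, 5, 4, 3, 1, 0]
Ideal DCG = 5/2 + 5/3 + 4/4 + 3/5 + 1/6 + 0/7 = 89/15
nDCG = DCG / ideal_DCG = 55/12 / 89/15 = 275/356

275/356


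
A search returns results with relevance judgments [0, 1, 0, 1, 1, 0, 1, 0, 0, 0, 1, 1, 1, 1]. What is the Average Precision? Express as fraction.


Computing P@k for each relevant position:
Position 1: not relevant
Position 2: relevant, P@2 = 1/2 = 1/2
Position 3: not relevant
Position 4: relevant, P@4 = 2/4 = 1/2
Position 5: relevant, P@5 = 3/5 = 3/5
Position 6: not relevant
Position 7: relevant, P@7 = 4/7 = 4/7
Position 8: not relevant
Position 9: not relevant
Position 10: not relevant
Position 11: relevant, P@11 = 5/11 = 5/11
Position 12: relevant, P@12 = 6/12 = 1/2
Position 13: relevant, P@13 = 7/13 = 7/13
Position 14: relevant, P@14 = 8/14 = 4/7
Sum of P@k = 1/2 + 1/2 + 3/5 + 4/7 + 5/11 + 1/2 + 7/13 + 4/7 = 42401/10010
AP = 42401/10010 / 8 = 42401/80080

42401/80080


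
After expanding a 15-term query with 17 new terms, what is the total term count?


Original terms: 15
Expansion terms: 17
Total = 15 + 17 = 32

32


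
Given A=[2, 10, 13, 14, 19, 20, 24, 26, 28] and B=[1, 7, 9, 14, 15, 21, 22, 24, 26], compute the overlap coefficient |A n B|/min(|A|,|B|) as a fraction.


A intersect B = [14, 24, 26]
|A intersect B| = 3
min(|A|, |B|) = min(9, 9) = 9
Overlap = 3 / 9 = 1/3

1/3


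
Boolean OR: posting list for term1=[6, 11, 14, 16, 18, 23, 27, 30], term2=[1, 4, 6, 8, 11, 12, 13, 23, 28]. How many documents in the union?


Boolean OR: find union of posting lists
term1 docs: [6, 11, 14, 16, 18, 23, 27, 30]
term2 docs: [1, 4, 6, 8, 11, 12, 13, 23, 28]
Union: [1, 4, 6, 8, 11, 12, 13, 14, 16, 18, 23, 27, 28, 30]
|union| = 14

14


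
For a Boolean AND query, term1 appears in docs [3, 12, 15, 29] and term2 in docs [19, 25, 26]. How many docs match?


Boolean AND: find intersection of posting lists
term1 docs: [3, 12, 15, 29]
term2 docs: [19, 25, 26]
Intersection: []
|intersection| = 0

0


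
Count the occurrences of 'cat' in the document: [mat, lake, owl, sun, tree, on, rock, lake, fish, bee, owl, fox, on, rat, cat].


Document has 15 words
Scanning for 'cat':
Found at positions: [14]
Count = 1

1


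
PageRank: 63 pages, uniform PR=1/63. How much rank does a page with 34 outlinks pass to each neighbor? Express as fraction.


Initial PR = 1/63 = 1/63
Outlinks = 34
Contribution per link = PR / outlinks
= 1/63 / 34
= 1/2142

1/2142


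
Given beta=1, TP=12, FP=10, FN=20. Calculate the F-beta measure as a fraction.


P = TP/(TP+FP) = 12/22 = 6/11
R = TP/(TP+FN) = 12/32 = 3/8
beta^2 = 1^2 = 1
(1 + beta^2) = 2
Numerator = (1+beta^2)*P*R = 9/22
Denominator = beta^2*P + R = 6/11 + 3/8 = 81/88
F_beta = 4/9

4/9


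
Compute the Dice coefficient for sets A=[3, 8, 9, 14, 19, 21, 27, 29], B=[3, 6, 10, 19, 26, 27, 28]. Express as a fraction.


A intersect B = [3, 19, 27]
|A intersect B| = 3
|A| = 8, |B| = 7
Dice = 2*3 / (8+7)
= 6 / 15 = 2/5

2/5


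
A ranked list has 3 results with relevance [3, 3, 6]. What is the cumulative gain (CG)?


Cumulative Gain = sum of relevance scores
Position 1: rel=3, running sum=3
Position 2: rel=3, running sum=6
Position 3: rel=6, running sum=12
CG = 12

12


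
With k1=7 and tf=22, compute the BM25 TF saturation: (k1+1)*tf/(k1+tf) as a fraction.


BM25 TF component = (k1+1)*tf / (k1+tf)
k1 = 7, tf = 22
Numerator = (7+1)*22 = 176
Denominator = 7 + 22 = 29
= 176/29 = 176/29

176/29


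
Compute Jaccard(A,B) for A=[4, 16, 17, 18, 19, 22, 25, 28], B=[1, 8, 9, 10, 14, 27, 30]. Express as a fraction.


A intersect B = []
|A intersect B| = 0
A union B = [1, 4, 8, 9, 10, 14, 16, 17, 18, 19, 22, 25, 27, 28, 30]
|A union B| = 15
Jaccard = 0/15 = 0

0


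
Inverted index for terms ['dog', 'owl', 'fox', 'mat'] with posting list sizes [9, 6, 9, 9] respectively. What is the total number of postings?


Summing posting list sizes:
'dog': 9 postings
'owl': 6 postings
'fox': 9 postings
'mat': 9 postings
Total = 9 + 6 + 9 + 9 = 33

33


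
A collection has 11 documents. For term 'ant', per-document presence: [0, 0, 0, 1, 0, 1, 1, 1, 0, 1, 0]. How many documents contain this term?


Checking each document for 'ant':
Doc 1: absent
Doc 2: absent
Doc 3: absent
Doc 4: present
Doc 5: absent
Doc 6: present
Doc 7: present
Doc 8: present
Doc 9: absent
Doc 10: present
Doc 11: absent
df = sum of presences = 0 + 0 + 0 + 1 + 0 + 1 + 1 + 1 + 0 + 1 + 0 = 5

5


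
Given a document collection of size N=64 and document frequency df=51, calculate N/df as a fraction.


IDF ratio = N / df
= 64 / 51
= 64/51

64/51


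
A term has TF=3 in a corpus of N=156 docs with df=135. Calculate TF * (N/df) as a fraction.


TF * (N/df)
= 3 * (156/135)
= 3 * 52/45
= 52/15

52/15


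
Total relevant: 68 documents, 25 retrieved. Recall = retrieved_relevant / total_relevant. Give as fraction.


Recall = retrieved_relevant / total_relevant
= 25 / 68
= 25 / (25 + 43)
= 25/68

25/68


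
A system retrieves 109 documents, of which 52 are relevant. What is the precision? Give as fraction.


Precision = relevant_retrieved / total_retrieved
= 52 / 109
= 52 / (52 + 57)
= 52/109

52/109


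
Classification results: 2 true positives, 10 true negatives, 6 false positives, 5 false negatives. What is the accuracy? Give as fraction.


Accuracy = (TP + TN) / (TP + TN + FP + FN)
TP + TN = 2 + 10 = 12
Total = 2 + 10 + 6 + 5 = 23
Accuracy = 12 / 23 = 12/23

12/23


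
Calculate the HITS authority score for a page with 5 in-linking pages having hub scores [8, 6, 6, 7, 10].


Authority = sum of hub scores of in-linkers
In-link 1: hub score = 8
In-link 2: hub score = 6
In-link 3: hub score = 6
In-link 4: hub score = 7
In-link 5: hub score = 10
Authority = 8 + 6 + 6 + 7 + 10 = 37

37


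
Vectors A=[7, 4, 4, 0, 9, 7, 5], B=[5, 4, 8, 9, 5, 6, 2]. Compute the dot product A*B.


Dot product = sum of element-wise products
A[0]*B[0] = 7*5 = 35
A[1]*B[1] = 4*4 = 16
A[2]*B[2] = 4*8 = 32
A[3]*B[3] = 0*9 = 0
A[4]*B[4] = 9*5 = 45
A[5]*B[5] = 7*6 = 42
A[6]*B[6] = 5*2 = 10
Sum = 35 + 16 + 32 + 0 + 45 + 42 + 10 = 180

180


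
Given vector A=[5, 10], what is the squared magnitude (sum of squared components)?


|A|^2 = sum of squared components
A[0]^2 = 5^2 = 25
A[1]^2 = 10^2 = 100
Sum = 25 + 100 = 125

125


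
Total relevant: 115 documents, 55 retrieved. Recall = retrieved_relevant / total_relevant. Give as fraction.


Recall = retrieved_relevant / total_relevant
= 55 / 115
= 55 / (55 + 60)
= 11/23

11/23


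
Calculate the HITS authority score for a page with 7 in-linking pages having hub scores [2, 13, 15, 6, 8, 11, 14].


Authority = sum of hub scores of in-linkers
In-link 1: hub score = 2
In-link 2: hub score = 13
In-link 3: hub score = 15
In-link 4: hub score = 6
In-link 5: hub score = 8
In-link 6: hub score = 11
In-link 7: hub score = 14
Authority = 2 + 13 + 15 + 6 + 8 + 11 + 14 = 69

69


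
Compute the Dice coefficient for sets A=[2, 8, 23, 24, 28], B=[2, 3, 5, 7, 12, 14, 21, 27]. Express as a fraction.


A intersect B = [2]
|A intersect B| = 1
|A| = 5, |B| = 8
Dice = 2*1 / (5+8)
= 2 / 13 = 2/13

2/13


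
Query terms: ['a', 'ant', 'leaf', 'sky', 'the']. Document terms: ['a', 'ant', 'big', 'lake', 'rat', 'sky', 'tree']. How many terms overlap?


Query terms: ['a', 'ant', 'leaf', 'sky', 'the']
Document terms: ['a', 'ant', 'big', 'lake', 'rat', 'sky', 'tree']
Common terms: ['a', 'ant', 'sky']
Overlap count = 3

3


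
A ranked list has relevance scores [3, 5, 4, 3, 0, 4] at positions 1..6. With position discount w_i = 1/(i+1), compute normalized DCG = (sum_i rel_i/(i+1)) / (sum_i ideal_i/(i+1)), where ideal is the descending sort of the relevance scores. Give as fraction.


Position discount weights w_i = 1/(i+1) for i=1..6:
Weights = [1/2, 1/3, 1/4, 1/5, 1/6, 1/7]
Actual relevance: [3, 5, 4, 3, 0, 4]
DCG = 3/2 + 5/3 + 4/4 + 3/5 + 0/6 + 4/7 = 1121/210
Ideal relevance (sorted desc): [5, 4, 4, 3, 3, 0]
Ideal DCG = 5/2 + 4/3 + 4/4 + 3/5 + 3/6 + 0/7 = 89/15
nDCG = DCG / ideal_DCG = 1121/210 / 89/15 = 1121/1246

1121/1246


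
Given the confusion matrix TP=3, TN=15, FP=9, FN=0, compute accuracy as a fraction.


Accuracy = (TP + TN) / (TP + TN + FP + FN)
TP + TN = 3 + 15 = 18
Total = 3 + 15 + 9 + 0 = 27
Accuracy = 18 / 27 = 2/3

2/3


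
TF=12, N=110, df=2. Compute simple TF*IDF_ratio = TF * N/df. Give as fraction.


TF * (N/df)
= 12 * (110/2)
= 12 * 55
= 660

660


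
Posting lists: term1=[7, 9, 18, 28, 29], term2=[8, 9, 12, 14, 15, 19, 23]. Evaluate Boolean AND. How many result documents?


Boolean AND: find intersection of posting lists
term1 docs: [7, 9, 18, 28, 29]
term2 docs: [8, 9, 12, 14, 15, 19, 23]
Intersection: [9]
|intersection| = 1

1


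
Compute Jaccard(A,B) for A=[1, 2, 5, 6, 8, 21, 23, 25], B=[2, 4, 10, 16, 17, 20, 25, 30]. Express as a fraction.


A intersect B = [2, 25]
|A intersect B| = 2
A union B = [1, 2, 4, 5, 6, 8, 10, 16, 17, 20, 21, 23, 25, 30]
|A union B| = 14
Jaccard = 2/14 = 1/7

1/7


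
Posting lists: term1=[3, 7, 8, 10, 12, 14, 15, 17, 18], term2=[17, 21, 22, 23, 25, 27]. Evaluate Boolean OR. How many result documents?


Boolean OR: find union of posting lists
term1 docs: [3, 7, 8, 10, 12, 14, 15, 17, 18]
term2 docs: [17, 21, 22, 23, 25, 27]
Union: [3, 7, 8, 10, 12, 14, 15, 17, 18, 21, 22, 23, 25, 27]
|union| = 14

14


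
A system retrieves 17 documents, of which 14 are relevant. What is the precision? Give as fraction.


Precision = relevant_retrieved / total_retrieved
= 14 / 17
= 14 / (14 + 3)
= 14/17

14/17


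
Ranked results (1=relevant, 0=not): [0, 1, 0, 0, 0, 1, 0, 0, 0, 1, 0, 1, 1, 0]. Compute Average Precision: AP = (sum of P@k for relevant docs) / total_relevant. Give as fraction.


Computing P@k for each relevant position:
Position 1: not relevant
Position 2: relevant, P@2 = 1/2 = 1/2
Position 3: not relevant
Position 4: not relevant
Position 5: not relevant
Position 6: relevant, P@6 = 2/6 = 1/3
Position 7: not relevant
Position 8: not relevant
Position 9: not relevant
Position 10: relevant, P@10 = 3/10 = 3/10
Position 11: not relevant
Position 12: relevant, P@12 = 4/12 = 1/3
Position 13: relevant, P@13 = 5/13 = 5/13
Position 14: not relevant
Sum of P@k = 1/2 + 1/3 + 3/10 + 1/3 + 5/13 = 361/195
AP = 361/195 / 5 = 361/975

361/975


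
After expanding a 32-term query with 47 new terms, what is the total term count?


Original terms: 32
Expansion terms: 47
Total = 32 + 47 = 79

79


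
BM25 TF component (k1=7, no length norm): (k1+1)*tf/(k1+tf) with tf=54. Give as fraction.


BM25 TF component = (k1+1)*tf / (k1+tf)
k1 = 7, tf = 54
Numerator = (7+1)*54 = 432
Denominator = 7 + 54 = 61
= 432/61 = 432/61

432/61


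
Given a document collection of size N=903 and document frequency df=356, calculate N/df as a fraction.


IDF ratio = N / df
= 903 / 356
= 903/356

903/356


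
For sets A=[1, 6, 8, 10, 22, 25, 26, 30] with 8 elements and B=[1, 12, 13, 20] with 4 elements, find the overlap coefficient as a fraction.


A intersect B = [1]
|A intersect B| = 1
min(|A|, |B|) = min(8, 4) = 4
Overlap = 1 / 4 = 1/4

1/4


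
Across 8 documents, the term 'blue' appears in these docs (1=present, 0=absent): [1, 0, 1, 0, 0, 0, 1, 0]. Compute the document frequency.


Checking each document for 'blue':
Doc 1: present
Doc 2: absent
Doc 3: present
Doc 4: absent
Doc 5: absent
Doc 6: absent
Doc 7: present
Doc 8: absent
df = sum of presences = 1 + 0 + 1 + 0 + 0 + 0 + 1 + 0 = 3

3


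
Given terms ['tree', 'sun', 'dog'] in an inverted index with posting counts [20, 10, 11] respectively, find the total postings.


Summing posting list sizes:
'tree': 20 postings
'sun': 10 postings
'dog': 11 postings
Total = 20 + 10 + 11 = 41

41


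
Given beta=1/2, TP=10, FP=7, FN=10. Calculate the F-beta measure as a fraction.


P = TP/(TP+FP) = 10/17 = 10/17
R = TP/(TP+FN) = 10/20 = 1/2
beta^2 = 1/2^2 = 1/4
(1 + beta^2) = 5/4
Numerator = (1+beta^2)*P*R = 25/68
Denominator = beta^2*P + R = 5/34 + 1/2 = 11/17
F_beta = 25/44

25/44


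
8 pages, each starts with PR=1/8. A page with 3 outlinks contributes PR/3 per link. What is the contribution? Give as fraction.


Initial PR = 1/8 = 1/8
Outlinks = 3
Contribution per link = PR / outlinks
= 1/8 / 3
= 1/24

1/24


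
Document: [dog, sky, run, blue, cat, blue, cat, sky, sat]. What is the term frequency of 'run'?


Document has 9 words
Scanning for 'run':
Found at positions: [2]
Count = 1

1


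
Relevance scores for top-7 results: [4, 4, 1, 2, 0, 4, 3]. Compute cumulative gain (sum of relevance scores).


Cumulative Gain = sum of relevance scores
Position 1: rel=4, running sum=4
Position 2: rel=4, running sum=8
Position 3: rel=1, running sum=9
Position 4: rel=2, running sum=11
Position 5: rel=0, running sum=11
Position 6: rel=4, running sum=15
Position 7: rel=3, running sum=18
CG = 18

18


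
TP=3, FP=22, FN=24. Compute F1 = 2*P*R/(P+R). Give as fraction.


F1 = 2 * P * R / (P + R)
P = TP/(TP+FP) = 3/25 = 3/25
R = TP/(TP+FN) = 3/27 = 1/9
2 * P * R = 2 * 3/25 * 1/9 = 2/75
P + R = 3/25 + 1/9 = 52/225
F1 = 2/75 / 52/225 = 3/26

3/26


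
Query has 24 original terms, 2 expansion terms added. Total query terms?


Original terms: 24
Expansion terms: 2
Total = 24 + 2 = 26

26


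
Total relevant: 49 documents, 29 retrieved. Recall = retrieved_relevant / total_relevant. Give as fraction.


Recall = retrieved_relevant / total_relevant
= 29 / 49
= 29 / (29 + 20)
= 29/49

29/49


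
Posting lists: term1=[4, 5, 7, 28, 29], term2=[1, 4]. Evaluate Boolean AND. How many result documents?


Boolean AND: find intersection of posting lists
term1 docs: [4, 5, 7, 28, 29]
term2 docs: [1, 4]
Intersection: [4]
|intersection| = 1

1


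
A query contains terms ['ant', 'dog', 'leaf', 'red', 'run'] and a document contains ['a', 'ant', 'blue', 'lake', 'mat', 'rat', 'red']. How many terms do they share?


Query terms: ['ant', 'dog', 'leaf', 'red', 'run']
Document terms: ['a', 'ant', 'blue', 'lake', 'mat', 'rat', 'red']
Common terms: ['ant', 'red']
Overlap count = 2

2


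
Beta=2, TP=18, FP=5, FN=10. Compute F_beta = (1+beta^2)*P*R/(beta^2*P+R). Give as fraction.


P = TP/(TP+FP) = 18/23 = 18/23
R = TP/(TP+FN) = 18/28 = 9/14
beta^2 = 2^2 = 4
(1 + beta^2) = 5
Numerator = (1+beta^2)*P*R = 405/161
Denominator = beta^2*P + R = 72/23 + 9/14 = 1215/322
F_beta = 2/3

2/3


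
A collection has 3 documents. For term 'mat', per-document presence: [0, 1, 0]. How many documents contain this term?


Checking each document for 'mat':
Doc 1: absent
Doc 2: present
Doc 3: absent
df = sum of presences = 0 + 1 + 0 = 1

1


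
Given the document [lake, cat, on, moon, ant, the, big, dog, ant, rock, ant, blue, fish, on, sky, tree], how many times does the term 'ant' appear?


Document has 16 words
Scanning for 'ant':
Found at positions: [4, 8, 10]
Count = 3

3


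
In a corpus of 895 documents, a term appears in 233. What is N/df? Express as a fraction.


IDF ratio = N / df
= 895 / 233
= 895/233

895/233


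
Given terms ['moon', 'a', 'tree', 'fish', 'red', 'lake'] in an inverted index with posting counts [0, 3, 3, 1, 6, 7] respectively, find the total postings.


Summing posting list sizes:
'moon': 0 postings
'a': 3 postings
'tree': 3 postings
'fish': 1 postings
'red': 6 postings
'lake': 7 postings
Total = 0 + 3 + 3 + 1 + 6 + 7 = 20

20


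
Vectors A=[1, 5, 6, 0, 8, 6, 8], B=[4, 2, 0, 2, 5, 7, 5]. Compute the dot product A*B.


Dot product = sum of element-wise products
A[0]*B[0] = 1*4 = 4
A[1]*B[1] = 5*2 = 10
A[2]*B[2] = 6*0 = 0
A[3]*B[3] = 0*2 = 0
A[4]*B[4] = 8*5 = 40
A[5]*B[5] = 6*7 = 42
A[6]*B[6] = 8*5 = 40
Sum = 4 + 10 + 0 + 0 + 40 + 42 + 40 = 136

136


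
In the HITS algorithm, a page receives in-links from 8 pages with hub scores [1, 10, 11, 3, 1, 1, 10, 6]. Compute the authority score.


Authority = sum of hub scores of in-linkers
In-link 1: hub score = 1
In-link 2: hub score = 10
In-link 3: hub score = 11
In-link 4: hub score = 3
In-link 5: hub score = 1
In-link 6: hub score = 1
In-link 7: hub score = 10
In-link 8: hub score = 6
Authority = 1 + 10 + 11 + 3 + 1 + 1 + 10 + 6 = 43

43


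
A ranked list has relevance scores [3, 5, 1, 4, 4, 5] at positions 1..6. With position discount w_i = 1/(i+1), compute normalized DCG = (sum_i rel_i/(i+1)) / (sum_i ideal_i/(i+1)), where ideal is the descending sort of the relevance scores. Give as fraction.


Position discount weights w_i = 1/(i+1) for i=1..6:
Weights = [1/2, 1/3, 1/4, 1/5, 1/6, 1/7]
Actual relevance: [3, 5, 1, 4, 4, 5]
DCG = 3/2 + 5/3 + 1/4 + 4/5 + 4/6 + 5/7 = 2351/420
Ideal relevance (sorted desc): [5, 5, 4, 4, 3, 1]
Ideal DCG = 5/2 + 5/3 + 4/4 + 4/5 + 3/6 + 1/7 = 694/105
nDCG = DCG / ideal_DCG = 2351/420 / 694/105 = 2351/2776

2351/2776


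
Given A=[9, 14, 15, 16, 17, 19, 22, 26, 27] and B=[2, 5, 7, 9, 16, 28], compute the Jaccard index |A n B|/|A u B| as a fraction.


A intersect B = [9, 16]
|A intersect B| = 2
A union B = [2, 5, 7, 9, 14, 15, 16, 17, 19, 22, 26, 27, 28]
|A union B| = 13
Jaccard = 2/13 = 2/13

2/13


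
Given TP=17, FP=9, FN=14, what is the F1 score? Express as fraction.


F1 = 2 * P * R / (P + R)
P = TP/(TP+FP) = 17/26 = 17/26
R = TP/(TP+FN) = 17/31 = 17/31
2 * P * R = 2 * 17/26 * 17/31 = 289/403
P + R = 17/26 + 17/31 = 969/806
F1 = 289/403 / 969/806 = 34/57

34/57


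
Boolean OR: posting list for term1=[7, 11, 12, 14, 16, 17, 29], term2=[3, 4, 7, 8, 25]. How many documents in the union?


Boolean OR: find union of posting lists
term1 docs: [7, 11, 12, 14, 16, 17, 29]
term2 docs: [3, 4, 7, 8, 25]
Union: [3, 4, 7, 8, 11, 12, 14, 16, 17, 25, 29]
|union| = 11

11


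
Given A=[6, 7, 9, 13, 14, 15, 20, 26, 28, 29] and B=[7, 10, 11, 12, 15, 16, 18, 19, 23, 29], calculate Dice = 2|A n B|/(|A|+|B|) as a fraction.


A intersect B = [7, 15, 29]
|A intersect B| = 3
|A| = 10, |B| = 10
Dice = 2*3 / (10+10)
= 6 / 20 = 3/10

3/10


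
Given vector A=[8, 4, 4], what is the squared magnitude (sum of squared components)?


|A|^2 = sum of squared components
A[0]^2 = 8^2 = 64
A[1]^2 = 4^2 = 16
A[2]^2 = 4^2 = 16
Sum = 64 + 16 + 16 = 96

96


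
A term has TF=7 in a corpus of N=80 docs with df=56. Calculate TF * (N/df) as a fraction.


TF * (N/df)
= 7 * (80/56)
= 7 * 10/7
= 10

10


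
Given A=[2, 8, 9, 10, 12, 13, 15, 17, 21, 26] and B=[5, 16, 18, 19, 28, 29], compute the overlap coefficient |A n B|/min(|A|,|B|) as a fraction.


A intersect B = []
|A intersect B| = 0
min(|A|, |B|) = min(10, 6) = 6
Overlap = 0 / 6 = 0

0


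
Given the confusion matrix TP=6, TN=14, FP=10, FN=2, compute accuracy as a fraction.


Accuracy = (TP + TN) / (TP + TN + FP + FN)
TP + TN = 6 + 14 = 20
Total = 6 + 14 + 10 + 2 = 32
Accuracy = 20 / 32 = 5/8

5/8


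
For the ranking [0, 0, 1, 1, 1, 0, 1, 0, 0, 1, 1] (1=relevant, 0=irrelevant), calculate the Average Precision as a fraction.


Computing P@k for each relevant position:
Position 1: not relevant
Position 2: not relevant
Position 3: relevant, P@3 = 1/3 = 1/3
Position 4: relevant, P@4 = 2/4 = 1/2
Position 5: relevant, P@5 = 3/5 = 3/5
Position 6: not relevant
Position 7: relevant, P@7 = 4/7 = 4/7
Position 8: not relevant
Position 9: not relevant
Position 10: relevant, P@10 = 5/10 = 1/2
Position 11: relevant, P@11 = 6/11 = 6/11
Sum of P@k = 1/3 + 1/2 + 3/5 + 4/7 + 1/2 + 6/11 = 3523/1155
AP = 3523/1155 / 6 = 3523/6930

3523/6930


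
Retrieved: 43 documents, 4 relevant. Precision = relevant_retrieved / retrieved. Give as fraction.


Precision = relevant_retrieved / total_retrieved
= 4 / 43
= 4 / (4 + 39)
= 4/43

4/43


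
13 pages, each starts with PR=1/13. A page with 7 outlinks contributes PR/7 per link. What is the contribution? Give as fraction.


Initial PR = 1/13 = 1/13
Outlinks = 7
Contribution per link = PR / outlinks
= 1/13 / 7
= 1/91

1/91


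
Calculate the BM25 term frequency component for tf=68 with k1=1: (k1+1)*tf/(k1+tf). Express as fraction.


BM25 TF component = (k1+1)*tf / (k1+tf)
k1 = 1, tf = 68
Numerator = (1+1)*68 = 136
Denominator = 1 + 68 = 69
= 136/69 = 136/69

136/69


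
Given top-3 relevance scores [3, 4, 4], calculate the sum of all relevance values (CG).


Cumulative Gain = sum of relevance scores
Position 1: rel=3, running sum=3
Position 2: rel=4, running sum=7
Position 3: rel=4, running sum=11
CG = 11

11


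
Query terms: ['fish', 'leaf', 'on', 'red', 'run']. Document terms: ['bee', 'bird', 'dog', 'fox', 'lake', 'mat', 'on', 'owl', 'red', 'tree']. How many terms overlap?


Query terms: ['fish', 'leaf', 'on', 'red', 'run']
Document terms: ['bee', 'bird', 'dog', 'fox', 'lake', 'mat', 'on', 'owl', 'red', 'tree']
Common terms: ['on', 'red']
Overlap count = 2

2


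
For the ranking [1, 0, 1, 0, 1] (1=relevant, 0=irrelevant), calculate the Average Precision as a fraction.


Computing P@k for each relevant position:
Position 1: relevant, P@1 = 1/1 = 1
Position 2: not relevant
Position 3: relevant, P@3 = 2/3 = 2/3
Position 4: not relevant
Position 5: relevant, P@5 = 3/5 = 3/5
Sum of P@k = 1 + 2/3 + 3/5 = 34/15
AP = 34/15 / 3 = 34/45

34/45


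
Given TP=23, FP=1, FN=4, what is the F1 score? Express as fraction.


F1 = 2 * P * R / (P + R)
P = TP/(TP+FP) = 23/24 = 23/24
R = TP/(TP+FN) = 23/27 = 23/27
2 * P * R = 2 * 23/24 * 23/27 = 529/324
P + R = 23/24 + 23/27 = 391/216
F1 = 529/324 / 391/216 = 46/51

46/51


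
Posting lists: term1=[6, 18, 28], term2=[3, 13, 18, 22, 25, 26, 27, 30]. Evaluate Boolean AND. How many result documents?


Boolean AND: find intersection of posting lists
term1 docs: [6, 18, 28]
term2 docs: [3, 13, 18, 22, 25, 26, 27, 30]
Intersection: [18]
|intersection| = 1

1


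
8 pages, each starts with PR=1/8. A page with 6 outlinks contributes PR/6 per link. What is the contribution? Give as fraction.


Initial PR = 1/8 = 1/8
Outlinks = 6
Contribution per link = PR / outlinks
= 1/8 / 6
= 1/48

1/48


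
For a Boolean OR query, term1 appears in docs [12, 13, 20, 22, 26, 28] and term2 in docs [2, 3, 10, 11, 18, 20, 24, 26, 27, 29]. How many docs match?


Boolean OR: find union of posting lists
term1 docs: [12, 13, 20, 22, 26, 28]
term2 docs: [2, 3, 10, 11, 18, 20, 24, 26, 27, 29]
Union: [2, 3, 10, 11, 12, 13, 18, 20, 22, 24, 26, 27, 28, 29]
|union| = 14

14


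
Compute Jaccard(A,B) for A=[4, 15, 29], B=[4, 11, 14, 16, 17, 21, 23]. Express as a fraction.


A intersect B = [4]
|A intersect B| = 1
A union B = [4, 11, 14, 15, 16, 17, 21, 23, 29]
|A union B| = 9
Jaccard = 1/9 = 1/9

1/9


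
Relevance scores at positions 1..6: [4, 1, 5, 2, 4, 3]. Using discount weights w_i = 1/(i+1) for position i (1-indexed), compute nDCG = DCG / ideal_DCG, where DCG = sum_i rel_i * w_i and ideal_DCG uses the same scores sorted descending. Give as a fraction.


Position discount weights w_i = 1/(i+1) for i=1..6:
Weights = [1/2, 1/3, 1/4, 1/5, 1/6, 1/7]
Actual relevance: [4, 1, 5, 2, 4, 3]
DCG = 4/2 + 1/3 + 5/4 + 2/5 + 4/6 + 3/7 = 711/140
Ideal relevance (sorted desc): [5, 4, 4, 3, 2, 1]
Ideal DCG = 5/2 + 4/3 + 4/4 + 3/5 + 2/6 + 1/7 = 1241/210
nDCG = DCG / ideal_DCG = 711/140 / 1241/210 = 2133/2482

2133/2482


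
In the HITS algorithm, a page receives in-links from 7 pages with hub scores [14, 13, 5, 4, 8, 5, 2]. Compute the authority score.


Authority = sum of hub scores of in-linkers
In-link 1: hub score = 14
In-link 2: hub score = 13
In-link 3: hub score = 5
In-link 4: hub score = 4
In-link 5: hub score = 8
In-link 6: hub score = 5
In-link 7: hub score = 2
Authority = 14 + 13 + 5 + 4 + 8 + 5 + 2 = 51

51


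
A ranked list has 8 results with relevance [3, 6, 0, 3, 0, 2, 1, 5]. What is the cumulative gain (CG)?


Cumulative Gain = sum of relevance scores
Position 1: rel=3, running sum=3
Position 2: rel=6, running sum=9
Position 3: rel=0, running sum=9
Position 4: rel=3, running sum=12
Position 5: rel=0, running sum=12
Position 6: rel=2, running sum=14
Position 7: rel=1, running sum=15
Position 8: rel=5, running sum=20
CG = 20

20


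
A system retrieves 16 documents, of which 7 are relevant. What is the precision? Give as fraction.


Precision = relevant_retrieved / total_retrieved
= 7 / 16
= 7 / (7 + 9)
= 7/16

7/16


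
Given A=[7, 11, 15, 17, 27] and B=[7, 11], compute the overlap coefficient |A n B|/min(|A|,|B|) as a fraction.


A intersect B = [7, 11]
|A intersect B| = 2
min(|A|, |B|) = min(5, 2) = 2
Overlap = 2 / 2 = 1

1


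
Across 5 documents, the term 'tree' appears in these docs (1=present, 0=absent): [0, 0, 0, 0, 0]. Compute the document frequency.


Checking each document for 'tree':
Doc 1: absent
Doc 2: absent
Doc 3: absent
Doc 4: absent
Doc 5: absent
df = sum of presences = 0 + 0 + 0 + 0 + 0 = 0

0


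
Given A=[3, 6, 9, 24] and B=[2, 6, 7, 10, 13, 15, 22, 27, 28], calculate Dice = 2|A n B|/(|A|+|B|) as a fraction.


A intersect B = [6]
|A intersect B| = 1
|A| = 4, |B| = 9
Dice = 2*1 / (4+9)
= 2 / 13 = 2/13

2/13


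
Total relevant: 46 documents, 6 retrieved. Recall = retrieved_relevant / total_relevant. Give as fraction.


Recall = retrieved_relevant / total_relevant
= 6 / 46
= 6 / (6 + 40)
= 3/23

3/23


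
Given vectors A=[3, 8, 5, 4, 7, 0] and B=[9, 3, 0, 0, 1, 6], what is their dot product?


Dot product = sum of element-wise products
A[0]*B[0] = 3*9 = 27
A[1]*B[1] = 8*3 = 24
A[2]*B[2] = 5*0 = 0
A[3]*B[3] = 4*0 = 0
A[4]*B[4] = 7*1 = 7
A[5]*B[5] = 0*6 = 0
Sum = 27 + 24 + 0 + 0 + 7 + 0 = 58

58


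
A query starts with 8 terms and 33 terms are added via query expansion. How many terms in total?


Original terms: 8
Expansion terms: 33
Total = 8 + 33 = 41

41


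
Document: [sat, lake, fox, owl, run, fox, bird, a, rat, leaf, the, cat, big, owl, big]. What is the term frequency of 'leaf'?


Document has 15 words
Scanning for 'leaf':
Found at positions: [9]
Count = 1

1
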